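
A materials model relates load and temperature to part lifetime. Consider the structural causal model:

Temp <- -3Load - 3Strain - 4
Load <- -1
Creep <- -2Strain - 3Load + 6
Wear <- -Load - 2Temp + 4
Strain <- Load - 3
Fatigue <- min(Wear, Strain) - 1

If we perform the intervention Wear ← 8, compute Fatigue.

-5

The intervention breaks the incoming arrows to Wear: Wear <- -Load - 2Temp + 4 no longer applies, and Wear = 8.
Strain = Load - 3  [with Load=-1]  = -4
Fatigue = min(Wear, Strain) - 1  [with Wear=8, Strain=-4]  = -5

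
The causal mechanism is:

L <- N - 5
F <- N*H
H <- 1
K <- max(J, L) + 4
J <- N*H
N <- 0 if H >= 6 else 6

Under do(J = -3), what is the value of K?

5

The intervention breaks the incoming arrows to J: J <- N*H no longer applies, and J = -3.
N = 0 if H >= 6 else 6  [with H=1]  = 6
L = N - 5  [with N=6]  = 1
K = max(J, L) + 4  [with J=-3, L=1]  = 5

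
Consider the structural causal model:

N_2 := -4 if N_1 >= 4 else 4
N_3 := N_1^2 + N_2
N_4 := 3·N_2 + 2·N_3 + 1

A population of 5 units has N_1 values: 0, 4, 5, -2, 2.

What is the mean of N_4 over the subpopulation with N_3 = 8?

Conditioning on N_3=8 selects the 2 unit(s) with N_1 ∈ {-2, 2}. Their N_4 values: 29, 29. Mean = 29.

29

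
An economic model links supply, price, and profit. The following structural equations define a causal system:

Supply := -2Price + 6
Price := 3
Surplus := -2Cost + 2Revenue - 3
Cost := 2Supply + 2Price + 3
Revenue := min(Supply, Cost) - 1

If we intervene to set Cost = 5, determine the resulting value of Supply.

0

Under do(Cost=5), the mechanism Cost := 2Supply + 2Price + 3 is discarded; Cost is fixed at 5.
Since Supply is not a descendant of the intervened variable, it is unaffected.
Supply = -2Price + 6  [with Price=3]  = 0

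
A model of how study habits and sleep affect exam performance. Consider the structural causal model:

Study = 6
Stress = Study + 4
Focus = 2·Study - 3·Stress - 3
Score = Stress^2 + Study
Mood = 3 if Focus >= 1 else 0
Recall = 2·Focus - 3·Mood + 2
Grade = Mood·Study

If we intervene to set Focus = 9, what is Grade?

18

The intervention breaks the incoming arrows to Focus: Focus = 2·Study - 3·Stress - 3 no longer applies, and Focus = 9.
Mood = 3 if Focus >= 1 else 0  [with Focus=9]  = 3
Grade = Mood·Study  [with Mood=3, Study=6]  = 18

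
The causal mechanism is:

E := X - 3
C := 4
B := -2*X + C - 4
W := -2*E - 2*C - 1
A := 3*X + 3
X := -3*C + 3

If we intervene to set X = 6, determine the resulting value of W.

-15

Under do(X=6), the mechanism X := -3*C + 3 is discarded; X is fixed at 6.
E = X - 3  [with X=6]  = 3
W = -2*E - 2*C - 1  [with E=3, C=4]  = -15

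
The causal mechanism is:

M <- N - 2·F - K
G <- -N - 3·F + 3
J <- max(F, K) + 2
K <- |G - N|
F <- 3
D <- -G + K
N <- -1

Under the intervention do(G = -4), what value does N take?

-1

Under do(G=-4), the mechanism G <- -N - 3·F + 3 is discarded; G is fixed at -4.
N is not downstream of the intervention, so its value is determined by the original equations.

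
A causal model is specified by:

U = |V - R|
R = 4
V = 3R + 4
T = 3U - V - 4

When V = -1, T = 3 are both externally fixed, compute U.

5

The joint intervention fixes V = -1, T = 3, removing each variable's own equation.
U = |V - R|  [with V=-1, R=4]  = 5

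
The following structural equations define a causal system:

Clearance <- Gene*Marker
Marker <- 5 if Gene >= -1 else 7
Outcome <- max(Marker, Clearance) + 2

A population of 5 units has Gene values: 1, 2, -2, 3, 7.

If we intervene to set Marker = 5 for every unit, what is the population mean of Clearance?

11

do(Marker=5) breaks Marker's dependence on Gene. With Marker=5 fixed, Clearance across the units is 5, 10, -10, 15, 35, mean 11.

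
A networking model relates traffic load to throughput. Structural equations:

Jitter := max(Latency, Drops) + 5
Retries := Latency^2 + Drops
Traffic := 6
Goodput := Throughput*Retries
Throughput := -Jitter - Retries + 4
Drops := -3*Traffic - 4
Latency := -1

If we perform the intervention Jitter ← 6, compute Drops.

-22

do(Jitter=6) replaces the equation Jitter := max(Latency, Drops) + 5 with the constant Jitter = 6.
Drops is not downstream of the intervention, so its value is determined by the original equations.
Drops = -3*Traffic - 4  [with Traffic=6]  = -22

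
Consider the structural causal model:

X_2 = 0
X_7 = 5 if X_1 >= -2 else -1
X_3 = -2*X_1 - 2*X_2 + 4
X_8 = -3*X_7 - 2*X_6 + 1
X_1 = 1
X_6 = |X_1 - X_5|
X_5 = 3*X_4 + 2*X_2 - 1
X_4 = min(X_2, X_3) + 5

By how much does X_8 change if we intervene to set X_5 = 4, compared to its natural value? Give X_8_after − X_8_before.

do(X_5=4) replaces the equation X_5 = 3*X_4 + 2*X_2 - 1 with the constant X_5 = 4.
X_6 = |X_1 - X_5|  [with X_1=1, X_5=4]  = 3
X_7 = 5 if X_1 >= -2 else -1  [with X_1=1]  = 5
X_8 = -3*X_7 - 2*X_6 + 1  [with X_7=5, X_6=3]  = -20
Without intervention: X_3 = -2*X_1 - 2*X_2 + 4  [with X_1=1, X_2=0]  = 2; X_4 = min(X_2, X_3) + 5  [with X_2=0, X_3=2]  = 5; X_5 = 3*X_4 + 2*X_2 - 1  [with X_4=5, X_2=0]  = 14; X_6 = |X_1 - X_5|  [with X_1=1, X_5=14]  = 13; X_7 = 5 if X_1 >= -2 else -1  [with X_1=1]  = 5; X_8 = -3*X_7 - 2*X_6 + 1  [with X_7=5, X_6=13]  = -40.
Change = -20 − (-40) = 20.

20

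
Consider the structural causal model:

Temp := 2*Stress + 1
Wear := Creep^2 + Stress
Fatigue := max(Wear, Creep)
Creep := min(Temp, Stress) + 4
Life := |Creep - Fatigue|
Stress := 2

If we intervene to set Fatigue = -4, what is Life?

The intervention breaks the incoming arrows to Fatigue: Fatigue := max(Wear, Creep) no longer applies, and Fatigue = -4.
Temp = 2*Stress + 1  [with Stress=2]  = 5
Creep = min(Temp, Stress) + 4  [with Temp=5, Stress=2]  = 6
Life = |Creep - Fatigue|  [with Creep=6, Fatigue=-4]  = 10

10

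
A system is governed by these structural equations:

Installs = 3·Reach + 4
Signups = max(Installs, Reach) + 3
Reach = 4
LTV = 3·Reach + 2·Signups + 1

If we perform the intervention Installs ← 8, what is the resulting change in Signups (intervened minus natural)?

The intervention breaks the incoming arrows to Installs: Installs = 3·Reach + 4 no longer applies, and Installs = 8.
Signups = max(Installs, Reach) + 3  [with Installs=8, Reach=4]  = 11
Without intervention: Installs = 3·Reach + 4  [with Reach=4]  = 16; Signups = max(Installs, Reach) + 3  [with Installs=16, Reach=4]  = 19.
Change = 11 − 19 = -8.

-8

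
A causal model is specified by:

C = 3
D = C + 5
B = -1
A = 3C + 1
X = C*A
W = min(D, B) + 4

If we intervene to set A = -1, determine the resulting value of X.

do(A=-1) replaces the equation A = 3C + 1 with the constant A = -1.
X = C*A  [with C=3, A=-1]  = -3

-3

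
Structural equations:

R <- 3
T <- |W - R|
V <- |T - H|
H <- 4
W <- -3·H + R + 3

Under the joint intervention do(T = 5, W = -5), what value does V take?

The joint intervention fixes T = 5, W = -5, removing each variable's own equation.
V = |T - H|  [with T=5, H=4]  = 1

1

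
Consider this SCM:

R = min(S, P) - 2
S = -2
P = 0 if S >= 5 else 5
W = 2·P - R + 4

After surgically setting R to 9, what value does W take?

The intervention breaks the incoming arrows to R: R = min(S, P) - 2 no longer applies, and R = 9.
P = 0 if S >= 5 else 5  [with S=-2]  = 5
W = 2·P - R + 4  [with P=5, R=9]  = 5

5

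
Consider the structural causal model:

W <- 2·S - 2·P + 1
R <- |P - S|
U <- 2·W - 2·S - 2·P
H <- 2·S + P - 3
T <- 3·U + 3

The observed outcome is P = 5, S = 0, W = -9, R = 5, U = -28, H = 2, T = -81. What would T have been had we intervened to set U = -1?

0

Under do(U=-1), the mechanism U <- 2·W - 2·S - 2·P is discarded; U is fixed at -1.
T = 3·U + 3  [with U=-1]  = 0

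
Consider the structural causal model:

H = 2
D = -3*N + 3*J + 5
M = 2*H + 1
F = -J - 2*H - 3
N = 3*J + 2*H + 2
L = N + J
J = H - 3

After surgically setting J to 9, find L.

42

do(J=9) replaces the equation J = H - 3 with the constant J = 9.
N = 3*J + 2*H + 2  [with J=9, H=2]  = 33
L = N + J  [with N=33, J=9]  = 42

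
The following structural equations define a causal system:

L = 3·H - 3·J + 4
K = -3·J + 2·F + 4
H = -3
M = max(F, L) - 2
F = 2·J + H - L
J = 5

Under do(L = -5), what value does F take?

12

The intervention breaks the incoming arrows to L: L = 3·H - 3·J + 4 no longer applies, and L = -5.
F = 2·J + H - L  [with J=5, H=-3, L=-5]  = 12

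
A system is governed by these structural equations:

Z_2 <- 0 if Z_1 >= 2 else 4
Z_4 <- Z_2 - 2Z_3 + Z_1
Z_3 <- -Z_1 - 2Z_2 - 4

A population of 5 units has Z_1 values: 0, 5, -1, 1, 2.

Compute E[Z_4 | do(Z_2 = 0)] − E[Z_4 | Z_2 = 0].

Every unit gets Z_2=0 under the intervention. Z_4 values become 8, 23, 5, 11, 14; E[Z_4|do(Z_2=0)] = 12.2.
Observing Z_2=0 restricts to units where Z_2's equation naturally yields 0: Z_1 ∈ {5, 2}. In that subpopulation Z_4 = 23, 14, mean 18.5.
Difference = 12.2 − 18.5 = -6.3.

-6.3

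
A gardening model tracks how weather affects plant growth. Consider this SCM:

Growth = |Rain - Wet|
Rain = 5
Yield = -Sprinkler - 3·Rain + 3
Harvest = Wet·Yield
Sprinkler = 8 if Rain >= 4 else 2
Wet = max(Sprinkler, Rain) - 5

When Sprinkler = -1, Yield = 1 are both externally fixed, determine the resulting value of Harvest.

Setting Sprinkler = -1, Yield = 1 by intervention discards those variables' equations.
Wet = max(Sprinkler, Rain) - 5  [with Sprinkler=-1, Rain=5]  = 0
Harvest = Wet·Yield  [with Wet=0, Yield=1]  = 0

0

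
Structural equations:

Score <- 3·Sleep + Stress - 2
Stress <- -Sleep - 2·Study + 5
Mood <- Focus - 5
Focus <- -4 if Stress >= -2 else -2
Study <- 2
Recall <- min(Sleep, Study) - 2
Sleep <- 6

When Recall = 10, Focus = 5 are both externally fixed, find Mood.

Setting Recall = 10, Focus = 5 by intervention discards those variables' equations.
Mood = Focus - 5  [with Focus=5]  = 0

0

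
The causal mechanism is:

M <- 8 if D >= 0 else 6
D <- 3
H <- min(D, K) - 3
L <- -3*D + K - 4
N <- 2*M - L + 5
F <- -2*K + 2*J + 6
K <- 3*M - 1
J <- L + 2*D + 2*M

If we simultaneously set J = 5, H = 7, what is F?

-30

Setting J = 5, H = 7 by intervention discards those variables' equations.
M = 8 if D >= 0 else 6  [with D=3]  = 8
K = 3*M - 1  [with M=8]  = 23
F = -2*K + 2*J + 6  [with K=23, J=5]  = -30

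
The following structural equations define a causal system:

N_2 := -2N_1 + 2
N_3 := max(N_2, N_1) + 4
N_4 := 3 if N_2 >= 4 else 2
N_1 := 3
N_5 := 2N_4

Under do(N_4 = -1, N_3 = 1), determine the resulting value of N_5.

-2

The joint intervention fixes N_4 = -1, N_3 = 1, removing each variable's own equation.
N_5 = 2N_4  [with N_4=-1]  = -2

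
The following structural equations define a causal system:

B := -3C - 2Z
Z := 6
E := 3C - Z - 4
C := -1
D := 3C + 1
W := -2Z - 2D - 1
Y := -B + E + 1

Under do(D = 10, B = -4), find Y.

The joint intervention fixes D = 10, B = -4, removing each variable's own equation.
E = 3C - Z - 4  [with C=-1, Z=6]  = -13
Y = -B + E + 1  [with B=-4, E=-13]  = -8

-8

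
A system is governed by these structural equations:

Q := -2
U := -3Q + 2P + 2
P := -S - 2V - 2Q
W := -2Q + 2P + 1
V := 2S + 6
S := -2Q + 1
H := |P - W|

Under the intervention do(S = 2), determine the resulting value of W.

-31

Under do(S=2), the mechanism S := -2Q + 1 is discarded; S is fixed at 2.
V = 2S + 6  [with S=2]  = 10
P = -S - 2V - 2Q  [with S=2, V=10, Q=-2]  = -18
W = -2Q + 2P + 1  [with Q=-2, P=-18]  = -31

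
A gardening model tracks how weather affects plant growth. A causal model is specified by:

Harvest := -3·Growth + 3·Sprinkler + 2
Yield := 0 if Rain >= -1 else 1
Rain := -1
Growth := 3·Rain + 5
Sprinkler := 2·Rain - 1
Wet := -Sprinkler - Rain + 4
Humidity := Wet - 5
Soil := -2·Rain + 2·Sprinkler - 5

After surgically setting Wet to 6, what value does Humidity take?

1

Under do(Wet=6), the mechanism Wet := -Sprinkler - Rain + 4 is discarded; Wet is fixed at 6.
Humidity = Wet - 5  [with Wet=6]  = 1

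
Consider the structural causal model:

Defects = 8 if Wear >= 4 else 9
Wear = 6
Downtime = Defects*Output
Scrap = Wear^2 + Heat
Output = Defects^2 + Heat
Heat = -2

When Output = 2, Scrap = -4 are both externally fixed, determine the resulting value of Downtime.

16

Setting Output = 2, Scrap = -4 by intervention discards those variables' equations.
Defects = 8 if Wear >= 4 else 9  [with Wear=6]  = 8
Downtime = Defects*Output  [with Defects=8, Output=2]  = 16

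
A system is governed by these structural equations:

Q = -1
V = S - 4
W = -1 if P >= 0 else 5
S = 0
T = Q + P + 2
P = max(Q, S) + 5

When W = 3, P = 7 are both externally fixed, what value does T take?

8

Under do(W = 3, P = 7), each intervened variable's structural equation is replaced by its fixed value.
T = Q + P + 2  [with Q=-1, P=7]  = 8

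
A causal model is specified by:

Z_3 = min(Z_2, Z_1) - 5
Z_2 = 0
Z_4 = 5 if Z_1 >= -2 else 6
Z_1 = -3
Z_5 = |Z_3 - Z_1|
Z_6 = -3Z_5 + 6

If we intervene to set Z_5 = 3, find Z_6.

The intervention breaks the incoming arrows to Z_5: Z_5 = |Z_3 - Z_1| no longer applies, and Z_5 = 3.
Z_6 = -3Z_5 + 6  [with Z_5=3]  = -3

-3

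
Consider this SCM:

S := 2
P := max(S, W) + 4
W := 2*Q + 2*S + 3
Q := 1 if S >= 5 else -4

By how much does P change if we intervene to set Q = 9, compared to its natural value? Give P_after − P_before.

Under do(Q=9), the mechanism Q := 1 if S >= 5 else -4 is discarded; Q is fixed at 9.
W = 2*Q + 2*S + 3  [with Q=9, S=2]  = 25
P = max(S, W) + 4  [with S=2, W=25]  = 29
Without intervention: Q = 1 if S >= 5 else -4  [with S=2]  = -4; W = 2*Q + 2*S + 3  [with Q=-4, S=2]  = -1; P = max(S, W) + 4  [with S=2, W=-1]  = 6.
Change = 29 − 6 = 23.

23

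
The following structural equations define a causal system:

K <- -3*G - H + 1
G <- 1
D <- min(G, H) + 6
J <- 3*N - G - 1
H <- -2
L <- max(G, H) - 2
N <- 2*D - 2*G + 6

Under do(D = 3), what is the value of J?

The intervention breaks the incoming arrows to D: D <- min(G, H) + 6 no longer applies, and D = 3.
N = 2*D - 2*G + 6  [with D=3, G=1]  = 10
J = 3*N - G - 1  [with N=10, G=1]  = 28

28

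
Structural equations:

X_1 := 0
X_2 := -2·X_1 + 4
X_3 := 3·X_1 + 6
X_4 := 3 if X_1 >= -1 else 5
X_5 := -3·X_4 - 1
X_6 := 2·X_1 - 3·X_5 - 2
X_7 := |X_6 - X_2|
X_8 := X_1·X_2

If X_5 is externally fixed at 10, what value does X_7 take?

36

Under do(X_5=10), the mechanism X_5 := -3·X_4 - 1 is discarded; X_5 is fixed at 10.
X_2 = -2·X_1 + 4  [with X_1=0]  = 4
X_6 = 2·X_1 - 3·X_5 - 2  [with X_1=0, X_5=10]  = -32
X_7 = |X_6 - X_2|  [with X_6=-32, X_2=4]  = 36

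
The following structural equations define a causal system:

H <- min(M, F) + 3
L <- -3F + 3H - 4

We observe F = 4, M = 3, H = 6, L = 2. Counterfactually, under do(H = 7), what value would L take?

5

The intervention breaks the incoming arrows to H: H <- min(M, F) + 3 no longer applies, and H = 7.
L = -3F + 3H - 4  [with F=4, H=7]  = 5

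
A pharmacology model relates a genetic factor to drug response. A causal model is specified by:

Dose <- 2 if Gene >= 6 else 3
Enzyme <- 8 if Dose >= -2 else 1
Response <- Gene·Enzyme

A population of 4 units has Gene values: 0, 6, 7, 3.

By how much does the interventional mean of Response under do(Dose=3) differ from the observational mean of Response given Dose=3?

do(Dose=3) breaks Dose's dependence on Gene. With Dose=3 fixed, Response across the units is 0, 48, 56, 24, mean 32.
Observing Dose=3 restricts to units where Dose's equation naturally yields 3: Gene ∈ {0, 3}. In that subpopulation Response = 0, 24, mean 12.
Difference = 32 − 12 = 20.

20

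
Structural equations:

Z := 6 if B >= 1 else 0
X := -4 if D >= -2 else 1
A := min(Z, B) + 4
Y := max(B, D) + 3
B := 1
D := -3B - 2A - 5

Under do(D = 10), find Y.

13

Under do(D=10), the mechanism D := -3B - 2A - 5 is discarded; D is fixed at 10.
Y = max(B, D) + 3  [with B=1, D=10]  = 13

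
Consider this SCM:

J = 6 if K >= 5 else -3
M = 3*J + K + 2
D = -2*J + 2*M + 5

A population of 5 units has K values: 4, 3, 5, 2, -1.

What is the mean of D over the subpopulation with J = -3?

Conditioning on J=-3 selects the 4 unit(s) with K ∈ {4, 3, 2, -1}. Their D values: 5, 3, 1, -5. Mean = 1.

1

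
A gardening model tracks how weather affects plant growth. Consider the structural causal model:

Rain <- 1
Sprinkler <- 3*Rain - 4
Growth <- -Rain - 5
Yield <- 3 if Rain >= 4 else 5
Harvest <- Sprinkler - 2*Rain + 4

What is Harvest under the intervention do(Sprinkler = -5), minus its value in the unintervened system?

do(Sprinkler=-5) replaces the equation Sprinkler <- 3*Rain - 4 with the constant Sprinkler = -5.
Harvest = Sprinkler - 2*Rain + 4  [with Sprinkler=-5, Rain=1]  = -3
Without intervention: Sprinkler = 3*Rain - 4  [with Rain=1]  = -1; Harvest = Sprinkler - 2*Rain + 4  [with Sprinkler=-1, Rain=1]  = 1.
Change = -3 − 1 = -4.

-4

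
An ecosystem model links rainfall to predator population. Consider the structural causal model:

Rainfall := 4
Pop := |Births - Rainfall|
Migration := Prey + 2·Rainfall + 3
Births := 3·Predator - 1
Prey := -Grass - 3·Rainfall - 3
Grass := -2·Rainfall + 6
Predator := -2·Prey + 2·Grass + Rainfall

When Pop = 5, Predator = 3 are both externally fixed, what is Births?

Under do(Pop = 5, Predator = 3), each intervened variable's structural equation is replaced by its fixed value.
Births = 3·Predator - 1  [with Predator=3]  = 8

8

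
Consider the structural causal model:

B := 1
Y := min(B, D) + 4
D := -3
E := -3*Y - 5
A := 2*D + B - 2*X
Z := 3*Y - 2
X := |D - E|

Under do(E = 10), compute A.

The intervention breaks the incoming arrows to E: E := -3*Y - 5 no longer applies, and E = 10.
X = |D - E|  [with D=-3, E=10]  = 13
A = 2*D + B - 2*X  [with D=-3, B=1, X=13]  = -31

-31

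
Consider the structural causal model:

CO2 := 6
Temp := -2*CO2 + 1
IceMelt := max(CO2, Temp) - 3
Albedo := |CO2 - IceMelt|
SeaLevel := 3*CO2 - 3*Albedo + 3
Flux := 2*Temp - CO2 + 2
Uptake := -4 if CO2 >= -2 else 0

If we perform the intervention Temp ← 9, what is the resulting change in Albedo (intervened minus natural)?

-3

Under do(Temp=9), the mechanism Temp := -2*CO2 + 1 is discarded; Temp is fixed at 9.
IceMelt = max(CO2, Temp) - 3  [with CO2=6, Temp=9]  = 6
Albedo = |CO2 - IceMelt|  [with CO2=6, IceMelt=6]  = 0
Without intervention: Temp = -2*CO2 + 1  [with CO2=6]  = -11; IceMelt = max(CO2, Temp) - 3  [with CO2=6, Temp=-11]  = 3; Albedo = |CO2 - IceMelt|  [with CO2=6, IceMelt=3]  = 3.
Change = 0 − 3 = -3.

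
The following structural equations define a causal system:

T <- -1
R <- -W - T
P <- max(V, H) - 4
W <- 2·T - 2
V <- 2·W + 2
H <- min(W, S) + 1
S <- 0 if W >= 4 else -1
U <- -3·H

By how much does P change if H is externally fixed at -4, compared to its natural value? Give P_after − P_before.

-1

Intervening sets H = -4 and removes its equation (H <- min(W, S) + 1).
W = 2·T - 2  [with T=-1]  = -4
V = 2·W + 2  [with W=-4]  = -6
P = max(V, H) - 4  [with V=-6, H=-4]  = -8
Without intervention: W = 2·T - 2  [with T=-1]  = -4; S = 0 if W >= 4 else -1  [with W=-4]  = -1; V = 2·W + 2  [with W=-4]  = -6; H = min(W, S) + 1  [with W=-4, S=-1]  = -3; P = max(V, H) - 4  [with V=-6, H=-3]  = -7.
Change = -8 − (-7) = -1.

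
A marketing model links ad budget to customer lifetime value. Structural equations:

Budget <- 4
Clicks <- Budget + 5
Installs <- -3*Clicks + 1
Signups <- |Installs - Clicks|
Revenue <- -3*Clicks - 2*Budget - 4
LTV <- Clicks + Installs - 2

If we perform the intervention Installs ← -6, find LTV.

The intervention breaks the incoming arrows to Installs: Installs <- -3*Clicks + 1 no longer applies, and Installs = -6.
Clicks = Budget + 5  [with Budget=4]  = 9
LTV = Clicks + Installs - 2  [with Clicks=9, Installs=-6]  = 1

1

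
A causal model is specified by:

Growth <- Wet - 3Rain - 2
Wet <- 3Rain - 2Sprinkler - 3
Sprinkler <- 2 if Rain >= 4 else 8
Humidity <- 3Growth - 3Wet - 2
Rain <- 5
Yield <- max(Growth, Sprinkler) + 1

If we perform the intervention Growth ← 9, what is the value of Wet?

Under do(Growth=9), the mechanism Growth <- Wet - 3Rain - 2 is discarded; Growth is fixed at 9.
Since Wet is not a descendant of the intervened variable, it is unaffected.
Sprinkler = 2 if Rain >= 4 else 8  [with Rain=5]  = 2
Wet = 3Rain - 2Sprinkler - 3  [with Rain=5, Sprinkler=2]  = 8

8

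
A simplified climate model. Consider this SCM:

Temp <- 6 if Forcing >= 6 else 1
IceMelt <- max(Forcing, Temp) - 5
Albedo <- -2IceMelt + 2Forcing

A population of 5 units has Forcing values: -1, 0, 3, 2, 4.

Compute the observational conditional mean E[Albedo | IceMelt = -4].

E[Albedo|IceMelt=-4] averages over only the 2 units with IceMelt=-4 (Forcing = -1, 0): Albedo = 6, 8, mean 7.

7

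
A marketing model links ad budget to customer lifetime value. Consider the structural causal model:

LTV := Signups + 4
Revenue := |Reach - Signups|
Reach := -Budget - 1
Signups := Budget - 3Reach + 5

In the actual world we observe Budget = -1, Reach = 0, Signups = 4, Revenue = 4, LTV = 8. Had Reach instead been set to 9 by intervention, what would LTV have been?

do(Reach=9) replaces the equation Reach := -Budget - 1 with the constant Reach = 9.
Signups = Budget - 3Reach + 5  [with Budget=-1, Reach=9]  = -23
LTV = Signups + 4  [with Signups=-23]  = -19

-19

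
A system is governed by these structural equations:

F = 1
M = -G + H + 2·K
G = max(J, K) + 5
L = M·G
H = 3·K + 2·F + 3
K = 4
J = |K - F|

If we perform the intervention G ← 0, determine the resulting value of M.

25

The intervention breaks the incoming arrows to G: G = max(J, K) + 5 no longer applies, and G = 0.
H = 3·K + 2·F + 3  [with K=4, F=1]  = 17
M = -G + H + 2·K  [with G=0, H=17, K=4]  = 25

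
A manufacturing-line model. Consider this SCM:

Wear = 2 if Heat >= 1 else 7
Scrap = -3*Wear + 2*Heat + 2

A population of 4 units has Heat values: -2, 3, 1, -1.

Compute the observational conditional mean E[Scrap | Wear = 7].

-22

Conditioning on Wear=7 selects the 2 unit(s) with Heat ∈ {-2, -1}. Their Scrap values: -23, -21. Mean = -22.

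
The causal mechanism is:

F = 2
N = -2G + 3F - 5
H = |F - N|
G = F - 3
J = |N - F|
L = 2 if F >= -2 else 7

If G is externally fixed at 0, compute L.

2

Under do(G=0), the mechanism G = F - 3 is discarded; G is fixed at 0.
Since L is not a descendant of the intervened variable, it is unaffected.
L = 2 if F >= -2 else 7  [with F=2]  = 2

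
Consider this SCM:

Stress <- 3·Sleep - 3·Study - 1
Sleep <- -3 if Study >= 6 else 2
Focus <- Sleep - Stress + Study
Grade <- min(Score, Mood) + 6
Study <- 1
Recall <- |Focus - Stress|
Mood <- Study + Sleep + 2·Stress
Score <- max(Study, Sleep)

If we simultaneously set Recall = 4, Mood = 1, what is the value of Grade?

Under do(Recall = 4, Mood = 1), each intervened variable's structural equation is replaced by its fixed value.
Sleep = -3 if Study >= 6 else 2  [with Study=1]  = 2
Score = max(Study, Sleep)  [with Study=1, Sleep=2]  = 2
Grade = min(Score, Mood) + 6  [with Score=2, Mood=1]  = 7

7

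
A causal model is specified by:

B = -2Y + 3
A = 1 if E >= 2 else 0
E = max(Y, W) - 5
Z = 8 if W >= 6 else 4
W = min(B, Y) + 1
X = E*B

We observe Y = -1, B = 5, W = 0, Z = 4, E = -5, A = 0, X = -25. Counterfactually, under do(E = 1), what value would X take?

Under do(E=1), the mechanism E = max(Y, W) - 5 is discarded; E is fixed at 1.
B = -2Y + 3  [with Y=-1]  = 5
X = E*B  [with E=1, B=5]  = 5

5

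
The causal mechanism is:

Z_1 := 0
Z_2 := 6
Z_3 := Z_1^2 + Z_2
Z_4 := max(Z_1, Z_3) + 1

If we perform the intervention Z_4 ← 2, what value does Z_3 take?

Under do(Z_4=2), the mechanism Z_4 := max(Z_1, Z_3) + 1 is discarded; Z_4 is fixed at 2.
Since Z_3 is not a descendant of the intervened variable, it is unaffected.
Z_3 = Z_1^2 + Z_2  [with Z_1=0, Z_2=6]  = 6

6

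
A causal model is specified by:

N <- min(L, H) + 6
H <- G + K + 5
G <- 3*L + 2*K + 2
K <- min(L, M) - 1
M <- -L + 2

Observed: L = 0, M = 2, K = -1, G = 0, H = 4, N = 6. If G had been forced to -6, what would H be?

Intervening sets G = -6 and removes its equation (G <- 3*L + 2*K + 2).
M = -L + 2  [with L=0]  = 2
K = min(L, M) - 1  [with L=0, M=2]  = -1
H = G + K + 5  [with G=-6, K=-1]  = -2

-2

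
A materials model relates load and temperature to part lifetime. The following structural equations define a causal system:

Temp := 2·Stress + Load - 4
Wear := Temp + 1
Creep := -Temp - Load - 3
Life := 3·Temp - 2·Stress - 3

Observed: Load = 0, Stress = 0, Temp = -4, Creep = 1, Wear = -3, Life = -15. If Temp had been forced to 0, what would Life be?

The intervention breaks the incoming arrows to Temp: Temp := 2·Stress + Load - 4 no longer applies, and Temp = 0.
Life = 3·Temp - 2·Stress - 3  [with Temp=0, Stress=0]  = -3

-3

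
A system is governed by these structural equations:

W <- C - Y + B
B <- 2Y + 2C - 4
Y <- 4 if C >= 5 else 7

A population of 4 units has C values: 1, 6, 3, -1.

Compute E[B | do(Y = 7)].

14.5

do(Y=7) breaks Y's dependence on C. With Y=7 fixed, B across the units is 12, 22, 16, 8, mean 14.5.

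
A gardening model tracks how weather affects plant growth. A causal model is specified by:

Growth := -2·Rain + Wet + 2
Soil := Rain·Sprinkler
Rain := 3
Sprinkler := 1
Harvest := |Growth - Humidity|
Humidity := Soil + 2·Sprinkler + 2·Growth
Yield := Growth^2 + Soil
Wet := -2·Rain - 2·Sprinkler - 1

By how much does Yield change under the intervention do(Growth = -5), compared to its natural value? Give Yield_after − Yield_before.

-144

Under do(Growth=-5), the mechanism Growth := -2·Rain + Wet + 2 is discarded; Growth is fixed at -5.
Soil = Rain·Sprinkler  [with Rain=3, Sprinkler=1]  = 3
Yield = Growth^2 + Soil  [with Growth=-5, Soil=3]  = 28
Without intervention: Soil = Rain·Sprinkler  [with Rain=3, Sprinkler=1]  = 3; Wet = -2·Rain - 2·Sprinkler - 1  [with Rain=3, Sprinkler=1]  = -9; Growth = -2·Rain + Wet + 2  [with Rain=3, Wet=-9]  = -13; Yield = Growth^2 + Soil  [with Growth=-13, Soil=3]  = 172.
Change = 28 − 172 = -144.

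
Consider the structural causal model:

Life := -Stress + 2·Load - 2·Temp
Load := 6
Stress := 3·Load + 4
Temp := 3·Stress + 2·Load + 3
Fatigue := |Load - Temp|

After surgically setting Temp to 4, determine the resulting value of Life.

-18

do(Temp=4) replaces the equation Temp := 3·Stress + 2·Load + 3 with the constant Temp = 4.
Stress = 3·Load + 4  [with Load=6]  = 22
Life = -Stress + 2·Load - 2·Temp  [with Stress=22, Load=6, Temp=4]  = -18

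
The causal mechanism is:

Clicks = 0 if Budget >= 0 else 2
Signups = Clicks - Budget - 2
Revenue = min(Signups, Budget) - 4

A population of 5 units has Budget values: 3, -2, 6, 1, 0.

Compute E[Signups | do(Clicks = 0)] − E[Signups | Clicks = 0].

0.9

do(Clicks=0) breaks Clicks's dependence on Budget. With Clicks=0 fixed, Signups across the units is -5, 0, -8, -3, -2, mean -3.6.
Conditioning on Clicks=0 selects the 4 unit(s) with Budget ∈ {3, 6, 1, 0}. Their Signups values: -5, -8, -3, -2. Mean = -4.5.
Difference = -3.6 − (-4.5) = 0.9.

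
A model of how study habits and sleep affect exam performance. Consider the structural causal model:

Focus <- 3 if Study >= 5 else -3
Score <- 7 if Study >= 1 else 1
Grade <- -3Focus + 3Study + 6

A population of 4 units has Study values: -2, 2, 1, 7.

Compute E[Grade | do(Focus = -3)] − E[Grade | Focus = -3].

Every unit gets Focus=-3 under the intervention. Grade values become 9, 21, 18, 36; E[Grade|do(Focus=-3)] = 21.
Conditioning on Focus=-3 selects the 3 unit(s) with Study ∈ {-2, 2, 1}. Their Grade values: 9, 21, 18. Mean = 16.
Difference = 21 − 16 = 5.

5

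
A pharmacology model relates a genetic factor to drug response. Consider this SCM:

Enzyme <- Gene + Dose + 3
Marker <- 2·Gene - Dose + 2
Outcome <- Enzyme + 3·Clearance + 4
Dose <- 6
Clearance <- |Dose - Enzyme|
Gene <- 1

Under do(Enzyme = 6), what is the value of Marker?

The intervention breaks the incoming arrows to Enzyme: Enzyme <- Gene + Dose + 3 no longer applies, and Enzyme = 6.
Marker is not downstream of the intervention, so its value is determined by the original equations.
Marker = 2·Gene - Dose + 2  [with Gene=1, Dose=6]  = -2

-2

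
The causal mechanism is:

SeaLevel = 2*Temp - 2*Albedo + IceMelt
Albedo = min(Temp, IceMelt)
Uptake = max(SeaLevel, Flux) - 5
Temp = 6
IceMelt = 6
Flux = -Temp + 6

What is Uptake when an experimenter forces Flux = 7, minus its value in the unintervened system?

The intervention breaks the incoming arrows to Flux: Flux = -Temp + 6 no longer applies, and Flux = 7.
Albedo = min(Temp, IceMelt)  [with Temp=6, IceMelt=6]  = 6
SeaLevel = 2*Temp - 2*Albedo + IceMelt  [with Temp=6, Albedo=6, IceMelt=6]  = 6
Uptake = max(SeaLevel, Flux) - 5  [with SeaLevel=6, Flux=7]  = 2
Without intervention: Albedo = min(Temp, IceMelt)  [with Temp=6, IceMelt=6]  = 6; SeaLevel = 2*Temp - 2*Albedo + IceMelt  [with Temp=6, Albedo=6, IceMelt=6]  = 6; Flux = -Temp + 6  [with Temp=6]  = 0; Uptake = max(SeaLevel, Flux) - 5  [with SeaLevel=6, Flux=0]  = 1.
Change = 2 − 1 = 1.

1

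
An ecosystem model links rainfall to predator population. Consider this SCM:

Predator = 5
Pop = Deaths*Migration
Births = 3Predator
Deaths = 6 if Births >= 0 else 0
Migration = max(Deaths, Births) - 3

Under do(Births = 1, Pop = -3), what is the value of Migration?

The joint intervention fixes Births = 1, Pop = -3, removing each variable's own equation.
Deaths = 6 if Births >= 0 else 0  [with Births=1]  = 6
Migration = max(Deaths, Births) - 3  [with Deaths=6, Births=1]  = 3

3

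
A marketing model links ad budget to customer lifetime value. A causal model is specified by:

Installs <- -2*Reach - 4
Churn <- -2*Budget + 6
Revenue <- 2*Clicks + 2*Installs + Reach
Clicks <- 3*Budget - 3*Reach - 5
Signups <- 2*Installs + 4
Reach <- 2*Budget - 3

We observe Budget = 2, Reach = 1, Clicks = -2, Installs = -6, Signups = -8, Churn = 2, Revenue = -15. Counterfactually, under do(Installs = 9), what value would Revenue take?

15

The intervention breaks the incoming arrows to Installs: Installs <- -2*Reach - 4 no longer applies, and Installs = 9.
Reach = 2*Budget - 3  [with Budget=2]  = 1
Clicks = 3*Budget - 3*Reach - 5  [with Budget=2, Reach=1]  = -2
Revenue = 2*Clicks + 2*Installs + Reach  [with Clicks=-2, Installs=9, Reach=1]  = 15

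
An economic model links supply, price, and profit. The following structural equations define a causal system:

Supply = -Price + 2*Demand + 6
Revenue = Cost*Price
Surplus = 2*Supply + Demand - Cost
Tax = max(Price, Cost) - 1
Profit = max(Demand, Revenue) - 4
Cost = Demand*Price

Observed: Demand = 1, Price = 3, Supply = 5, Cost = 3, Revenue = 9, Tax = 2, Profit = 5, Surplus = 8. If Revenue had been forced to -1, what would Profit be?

-3

Under do(Revenue=-1), the mechanism Revenue = Cost*Price is discarded; Revenue is fixed at -1.
Profit = max(Demand, Revenue) - 4  [with Demand=1, Revenue=-1]  = -3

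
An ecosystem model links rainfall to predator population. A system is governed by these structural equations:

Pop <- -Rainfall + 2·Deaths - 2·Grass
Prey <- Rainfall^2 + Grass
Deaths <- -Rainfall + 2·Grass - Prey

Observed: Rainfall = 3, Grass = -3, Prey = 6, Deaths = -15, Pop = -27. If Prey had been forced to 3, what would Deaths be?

-12

The intervention breaks the incoming arrows to Prey: Prey <- Rainfall^2 + Grass no longer applies, and Prey = 3.
Deaths = -Rainfall + 2·Grass - Prey  [with Rainfall=3, Grass=-3, Prey=3]  = -12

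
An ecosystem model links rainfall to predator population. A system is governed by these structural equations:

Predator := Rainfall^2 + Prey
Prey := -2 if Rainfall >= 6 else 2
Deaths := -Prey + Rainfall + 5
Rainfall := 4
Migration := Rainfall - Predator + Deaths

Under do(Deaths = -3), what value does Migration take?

-17

Intervening sets Deaths = -3 and removes its equation (Deaths := -Prey + Rainfall + 5).
Prey = -2 if Rainfall >= 6 else 2  [with Rainfall=4]  = 2
Predator = Rainfall^2 + Prey  [with Rainfall=4, Prey=2]  = 18
Migration = Rainfall - Predator + Deaths  [with Rainfall=4, Predator=18, Deaths=-3]  = -17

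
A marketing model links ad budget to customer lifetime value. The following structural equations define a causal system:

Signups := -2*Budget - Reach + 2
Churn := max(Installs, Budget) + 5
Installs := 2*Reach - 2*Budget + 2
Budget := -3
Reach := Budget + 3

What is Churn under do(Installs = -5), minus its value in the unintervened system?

-11

do(Installs=-5) replaces the equation Installs := 2*Reach - 2*Budget + 2 with the constant Installs = -5.
Churn = max(Installs, Budget) + 5  [with Installs=-5, Budget=-3]  = 2
Without intervention: Reach = Budget + 3  [with Budget=-3]  = 0; Installs = 2*Reach - 2*Budget + 2  [with Reach=0, Budget=-3]  = 8; Churn = max(Installs, Budget) + 5  [with Installs=8, Budget=-3]  = 13.
Change = 2 − 13 = -11.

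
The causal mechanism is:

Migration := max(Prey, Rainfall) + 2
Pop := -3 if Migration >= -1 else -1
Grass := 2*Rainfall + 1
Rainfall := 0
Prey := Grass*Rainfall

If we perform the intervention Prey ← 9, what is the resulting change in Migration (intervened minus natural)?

The intervention breaks the incoming arrows to Prey: Prey := Grass*Rainfall no longer applies, and Prey = 9.
Migration = max(Prey, Rainfall) + 2  [with Prey=9, Rainfall=0]  = 11
Without intervention: Grass = 2*Rainfall + 1  [with Rainfall=0]  = 1; Prey = Grass*Rainfall  [with Grass=1, Rainfall=0]  = 0; Migration = max(Prey, Rainfall) + 2  [with Prey=0, Rainfall=0]  = 2.
Change = 11 − 2 = 9.

9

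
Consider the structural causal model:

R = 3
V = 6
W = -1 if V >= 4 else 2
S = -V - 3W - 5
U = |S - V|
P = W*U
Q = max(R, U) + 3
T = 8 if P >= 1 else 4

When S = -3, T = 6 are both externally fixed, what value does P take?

The joint intervention fixes S = -3, T = 6, removing each variable's own equation.
W = -1 if V >= 4 else 2  [with V=6]  = -1
U = |S - V|  [with S=-3, V=6]  = 9
P = W*U  [with W=-1, U=9]  = -9

-9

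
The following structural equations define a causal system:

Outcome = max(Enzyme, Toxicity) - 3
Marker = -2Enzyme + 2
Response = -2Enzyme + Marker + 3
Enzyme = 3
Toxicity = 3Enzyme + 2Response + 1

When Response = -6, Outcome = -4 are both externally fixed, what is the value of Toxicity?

-2

The joint intervention fixes Response = -6, Outcome = -4, removing each variable's own equation.
Toxicity = 3Enzyme + 2Response + 1  [with Enzyme=3, Response=-6]  = -2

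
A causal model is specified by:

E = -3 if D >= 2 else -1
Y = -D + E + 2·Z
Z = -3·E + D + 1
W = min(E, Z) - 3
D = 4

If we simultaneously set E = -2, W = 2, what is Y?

The joint intervention fixes E = -2, W = 2, removing each variable's own equation.
Z = -3·E + D + 1  [with E=-2, D=4]  = 11
Y = -D + E + 2·Z  [with D=4, E=-2, Z=11]  = 16

16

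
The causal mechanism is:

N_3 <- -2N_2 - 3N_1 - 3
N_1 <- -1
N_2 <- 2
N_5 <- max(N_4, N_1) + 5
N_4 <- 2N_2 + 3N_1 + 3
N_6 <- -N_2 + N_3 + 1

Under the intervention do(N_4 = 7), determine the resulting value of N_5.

12

Intervening sets N_4 = 7 and removes its equation (N_4 <- 2N_2 + 3N_1 + 3).
N_5 = max(N_4, N_1) + 5  [with N_4=7, N_1=-1]  = 12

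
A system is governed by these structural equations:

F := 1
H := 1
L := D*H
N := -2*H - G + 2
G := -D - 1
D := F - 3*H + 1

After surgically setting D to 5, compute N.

6

The intervention breaks the incoming arrows to D: D := F - 3*H + 1 no longer applies, and D = 5.
G = -D - 1  [with D=5]  = -6
N = -2*H - G + 2  [with H=1, G=-6]  = 6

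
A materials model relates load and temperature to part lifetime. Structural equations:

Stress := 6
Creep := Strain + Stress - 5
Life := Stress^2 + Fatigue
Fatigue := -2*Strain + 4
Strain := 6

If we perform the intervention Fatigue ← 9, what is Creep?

Under do(Fatigue=9), the mechanism Fatigue := -2*Strain + 4 is discarded; Fatigue is fixed at 9.
Since Creep is not a descendant of the intervened variable, it is unaffected.
Creep = Strain + Stress - 5  [with Strain=6, Stress=6]  = 7

7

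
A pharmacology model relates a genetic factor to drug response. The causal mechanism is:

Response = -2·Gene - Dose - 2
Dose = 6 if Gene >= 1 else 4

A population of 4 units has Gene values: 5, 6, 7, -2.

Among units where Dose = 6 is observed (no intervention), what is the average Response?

-20

Conditioning on Dose=6 selects the 3 unit(s) with Gene ∈ {5, 6, 7}. Their Response values: -18, -20, -22. Mean = -20.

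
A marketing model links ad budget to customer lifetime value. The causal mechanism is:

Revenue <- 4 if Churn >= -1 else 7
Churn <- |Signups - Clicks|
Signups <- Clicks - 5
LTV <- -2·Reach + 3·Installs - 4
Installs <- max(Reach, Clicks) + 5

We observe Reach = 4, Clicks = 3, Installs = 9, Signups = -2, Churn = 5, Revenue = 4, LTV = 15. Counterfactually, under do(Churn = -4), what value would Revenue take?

The intervention breaks the incoming arrows to Churn: Churn <- |Signups - Clicks| no longer applies, and Churn = -4.
Revenue = 4 if Churn >= -1 else 7  [with Churn=-4]  = 7

7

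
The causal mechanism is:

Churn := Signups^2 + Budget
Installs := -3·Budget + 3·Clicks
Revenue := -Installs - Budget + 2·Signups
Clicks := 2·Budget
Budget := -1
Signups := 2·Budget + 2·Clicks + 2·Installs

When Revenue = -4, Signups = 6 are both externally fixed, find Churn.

Setting Revenue = -4, Signups = 6 by intervention discards those variables' equations.
Churn = Signups^2 + Budget  [with Signups=6, Budget=-1]  = 35

35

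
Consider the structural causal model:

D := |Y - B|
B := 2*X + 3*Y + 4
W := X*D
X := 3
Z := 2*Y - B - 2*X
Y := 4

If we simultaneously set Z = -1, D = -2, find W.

Setting Z = -1, D = -2 by intervention discards those variables' equations.
W = X*D  [with X=3, D=-2]  = -6

-6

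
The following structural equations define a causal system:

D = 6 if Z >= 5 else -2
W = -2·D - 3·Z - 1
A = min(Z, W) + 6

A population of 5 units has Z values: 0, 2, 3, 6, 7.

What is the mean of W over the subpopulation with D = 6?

Observing D=6 restricts to units where D's equation naturally yields 6: Z ∈ {6, 7}. In that subpopulation W = -31, -34, mean -32.5.

-32.5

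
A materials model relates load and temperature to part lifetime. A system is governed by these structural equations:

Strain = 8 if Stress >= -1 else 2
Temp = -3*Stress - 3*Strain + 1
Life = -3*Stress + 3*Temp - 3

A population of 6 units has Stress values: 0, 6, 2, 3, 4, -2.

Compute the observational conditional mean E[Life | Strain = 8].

Observing Strain=8 restricts to units where Strain's equation naturally yields 8: Stress ∈ {0, 6, 2, 3, 4}. In that subpopulation Life = -72, -144, -96, -108, -120, mean -108.

-108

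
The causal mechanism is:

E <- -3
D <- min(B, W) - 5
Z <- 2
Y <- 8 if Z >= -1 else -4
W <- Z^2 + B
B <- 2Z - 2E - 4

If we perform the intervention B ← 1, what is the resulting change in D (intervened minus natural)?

-5

do(B=1) replaces the equation B <- 2Z - 2E - 4 with the constant B = 1.
W = Z^2 + B  [with Z=2, B=1]  = 5
D = min(B, W) - 5  [with B=1, W=5]  = -4
Without intervention: B = 2Z - 2E - 4  [with Z=2, E=-3]  = 6; W = Z^2 + B  [with Z=2, B=6]  = 10; D = min(B, W) - 5  [with B=6, W=10]  = 1.
Change = -4 − 1 = -5.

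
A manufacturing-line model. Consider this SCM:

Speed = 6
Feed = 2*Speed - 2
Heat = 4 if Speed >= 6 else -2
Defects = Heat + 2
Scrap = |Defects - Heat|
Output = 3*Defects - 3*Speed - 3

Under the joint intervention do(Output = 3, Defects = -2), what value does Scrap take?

Setting Output = 3, Defects = -2 by intervention discards those variables' equations.
Heat = 4 if Speed >= 6 else -2  [with Speed=6]  = 4
Scrap = |Defects - Heat|  [with Defects=-2, Heat=4]  = 6

6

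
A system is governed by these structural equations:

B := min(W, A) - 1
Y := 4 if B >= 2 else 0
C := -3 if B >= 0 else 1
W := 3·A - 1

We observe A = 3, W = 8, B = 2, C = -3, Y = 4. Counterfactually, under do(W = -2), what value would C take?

Under do(W=-2), the mechanism W := 3·A - 1 is discarded; W is fixed at -2.
B = min(W, A) - 1  [with W=-2, A=3]  = -3
C = -3 if B >= 0 else 1  [with B=-3]  = 1

1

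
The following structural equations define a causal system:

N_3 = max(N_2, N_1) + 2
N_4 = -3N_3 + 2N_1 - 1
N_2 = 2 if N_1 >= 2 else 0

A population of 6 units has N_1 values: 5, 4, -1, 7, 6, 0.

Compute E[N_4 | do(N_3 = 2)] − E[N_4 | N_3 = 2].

8

do(N_3=2) breaks N_3's dependence on N_1. With N_3=2 fixed, N_4 across the units is 3, 1, -9, 7, 5, -7, mean 0.
Conditioning on N_3=2 selects the 2 unit(s) with N_1 ∈ {-1, 0}. Their N_4 values: -9, -7. Mean = -8.
Difference = 0 − (-8) = 8.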